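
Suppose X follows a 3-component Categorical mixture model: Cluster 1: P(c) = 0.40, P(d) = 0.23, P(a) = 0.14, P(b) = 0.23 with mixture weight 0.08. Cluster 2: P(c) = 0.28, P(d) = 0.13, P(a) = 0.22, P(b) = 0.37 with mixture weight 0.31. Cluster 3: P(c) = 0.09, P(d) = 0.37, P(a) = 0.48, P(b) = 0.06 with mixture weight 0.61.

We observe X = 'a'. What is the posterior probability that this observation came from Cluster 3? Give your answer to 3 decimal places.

0.787

Apply Bayes' rule: the posterior for each component is proportional to its prior times its likelihood at x.
Component likelihoods at x = 'a':
  p_1 = P(a | comp) = 0.14
  p_2 = P(a | comp) = 0.22
  p_3 = P(a | comp) = 0.48
Multiply by the mixture weights:
  π_1·p_1 = 0.08 × 0.14 = 0.0112
  π_2·p_2 = 0.31 × 0.22 = 0.0682
  π_3·p_3 = 0.61 × 0.48 = 0.2928
Normaliser: 0.0112 + 0.0682 + 0.2928 = 0.3722
So the posterior for Cluster 3 is 0.2928 / 0.3722 ≈ 0.787.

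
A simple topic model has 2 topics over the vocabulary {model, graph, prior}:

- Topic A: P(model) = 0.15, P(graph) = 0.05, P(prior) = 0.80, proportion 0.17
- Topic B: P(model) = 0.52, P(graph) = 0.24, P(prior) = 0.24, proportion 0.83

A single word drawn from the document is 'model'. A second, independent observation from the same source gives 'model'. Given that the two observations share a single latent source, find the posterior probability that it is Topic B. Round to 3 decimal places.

0.983

P(component k | x) = π_k·f_k(x) / marginal(x), where marginal(x) = Σ_j π_j·f_j(x).
Since both observations come from the same component, the likelihood for component k is f_k(x₁)·f_k(x₂).
  p_A = [P(model | comp) = 0.15] × [0.15] = 0.0225
  p_B = [P(model | comp) = 0.52] × [0.52] = 0.2704
Multiply by the mixture weights:
  π_A·p_A = 0.17 × 0.0225 = 0.003825
  π_B·p_B = 0.83 × 0.2704 = 0.224432
Normaliser: 0.003825 + 0.224432 = 0.228257
P(Topic B | x₁,x₂) ≈ 0.983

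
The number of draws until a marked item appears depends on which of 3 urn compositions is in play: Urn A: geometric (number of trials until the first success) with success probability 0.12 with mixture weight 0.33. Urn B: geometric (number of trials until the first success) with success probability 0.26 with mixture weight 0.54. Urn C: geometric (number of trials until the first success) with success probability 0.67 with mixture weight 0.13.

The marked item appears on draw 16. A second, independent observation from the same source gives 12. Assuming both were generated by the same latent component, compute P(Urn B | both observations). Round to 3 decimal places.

0.078

Apply Bayes' rule: the posterior for each component is proportional to its prior times its likelihood at x.
Since both observations come from the same component, the likelihood for component k is f_k(x₁)·f_k(x₂).
  L_A = [0.0176369] × [0.0294097] = 0.000518695
  L_B = [0.00284086] × [0.00947376] = 2.69136e-05
  L_C = [4.01591e-08] × [3.38632e-06] = 1.35992e-13
Unnormalised posteriors:
  w_A·L_A = 0.33 × 0.000518695 = 0.000171169
  w_B·L_B = 0.54 × 2.69136e-05 = 1.45333e-05
  w_C·L_C = 0.13 × 1.35992e-13 = 1.76789e-14
Evidence: 0.000171169 + 1.45333e-05 + 1.76789e-14 = 0.000185703
Responsibility of Urn B: 1.45333e-05 / 0.000185703 ≈ 0.078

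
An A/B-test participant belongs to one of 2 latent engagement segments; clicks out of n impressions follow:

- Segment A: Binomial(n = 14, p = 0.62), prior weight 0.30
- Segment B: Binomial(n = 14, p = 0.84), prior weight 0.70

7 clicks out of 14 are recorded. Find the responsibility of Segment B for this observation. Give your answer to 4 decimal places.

P(component k | x) = π_k·f_k(x) / marginal(x), where marginal(x) = Σ_j π_j·f_j(x).
Binomial probabilities:
  f_A = C(14,7)·0.62^7·0.38^7 = 3432·0.0352161·0.00114416 = 0.138285
  f_B = C(14,7)·0.84^7·0.16^7 = 3432·0.29509·2.68435e-06 = 0.00271858
Multiply by the mixture weights:
  π_A·f_A = 0.30 × 0.138285 = 0.0414854
  π_B·f_B = 0.70 × 0.00271858 = 0.00190301
Evidence: 0.0414854 + 0.00190301 = 0.0433884
P(Segment B | 7 clicks out of 14) = 0.00190301 / 0.0433884 ≈ 0.0439

0.0439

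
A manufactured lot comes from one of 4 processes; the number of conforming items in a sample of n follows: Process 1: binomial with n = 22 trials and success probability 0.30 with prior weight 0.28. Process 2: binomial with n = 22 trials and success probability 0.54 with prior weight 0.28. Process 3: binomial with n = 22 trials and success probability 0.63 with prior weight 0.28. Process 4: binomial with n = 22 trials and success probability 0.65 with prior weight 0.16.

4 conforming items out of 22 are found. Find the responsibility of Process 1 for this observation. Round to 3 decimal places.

Apply Bayes' rule: the posterior for each component is proportional to its prior times its likelihood at x.
Binomial probabilities:
  p_1 = C(22,4)·0.30^4·0.70^18 = 7315·0.0081·0.00162841 = 0.0964859
  p_2 = C(22,4)·0.54^4·0.46^18 = 7315·0.0850306·8.50435e-07 = 0.000528969
  p_3 = C(22,4)·0.63^4·0.37^18 = 7315·0.15753·1.68901e-08 = 1.94629e-05
  p_4 = C(22,4)·0.65^4·0.35^18 = 7315·0.178506·6.2119e-09 = 8.11134e-06
Prior × likelihood for each component:
  π_1·p_1 = 0.28 × 0.0964859 = 0.0270161
  π_2·p_2 = 0.28 × 0.000528969 = 0.000148111
  π_3·p_3 = 0.28 × 1.94629e-05 = 5.44961e-06
  π_4·p_4 = 0.16 × 8.11134e-06 = 1.29781e-06
Evidence: 0.0270161 + 0.000148111 + 5.44961e-06 + 1.29781e-06 = 0.0271709
P(Process 1 | 4 conforming items out of 22) = 0.0270161 / 0.0271709 ≈ 0.994

0.994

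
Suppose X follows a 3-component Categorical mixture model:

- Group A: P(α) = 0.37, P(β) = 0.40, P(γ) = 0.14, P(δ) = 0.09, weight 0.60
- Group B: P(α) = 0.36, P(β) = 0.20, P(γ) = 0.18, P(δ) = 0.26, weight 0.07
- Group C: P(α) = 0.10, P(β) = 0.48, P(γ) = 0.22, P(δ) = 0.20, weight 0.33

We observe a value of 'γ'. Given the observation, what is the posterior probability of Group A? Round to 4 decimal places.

0.4965

By Bayes' theorem, P(k | x) = π_k f_k(x) / Σ_j π_j f_j(x).
Categorical probabilities:
  p_A = P(γ | comp) = 0.14
  p_B = P(γ | comp) = 0.18
  p_C = P(γ | comp) = 0.22
Multiply by the mixture weights:
  π_A·p_A = 0.60 × 0.14 = 0.084
  π_B·p_B = 0.07 × 0.18 = 0.0126
  π_C·p_C = 0.33 × 0.22 = 0.0726
Normaliser: 0.084 + 0.0126 + 0.0726 = 0.1692
P(Group A | 'γ') ≈ 0.4965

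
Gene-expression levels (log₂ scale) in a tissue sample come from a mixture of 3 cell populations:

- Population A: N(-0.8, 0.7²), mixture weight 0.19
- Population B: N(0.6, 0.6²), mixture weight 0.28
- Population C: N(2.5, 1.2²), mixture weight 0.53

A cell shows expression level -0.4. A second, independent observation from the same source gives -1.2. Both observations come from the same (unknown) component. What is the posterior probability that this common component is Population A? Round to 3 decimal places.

0.992

Posterior ∝ prior × likelihood, so P(k | x) ∝ P(Z=k) f_k(x); normalise over all components.
Since both observations come from the same component, the likelihood for component k is f_k(x₁)·f_k(x₂).
  f_A = [(1/(0.7·√(2π)))·exp(−(-0.4−-0.8)²/(2·0.7²)) = 0.569918·exp(-0.16327) = 0.484068] × [0.484068] = 0.234322
  f_B = [(1/(0.6·√(2π)))·exp(−(-0.4−0.6)²/(2·0.6²)) = 0.664904·exp(-1.38889) = 0.165795] × [0.00738641] = 0.00122463
  f_C = [(1/(1.2·√(2π)))·exp(−(-0.4−2.5)²/(2·1.2²)) = 0.332452·exp(-2.92014) = 0.0179279] × [0.0028663] = 5.13867e-05
Prior × likelihood for each component:
  P(Z=A)·f_A = 0.19 × 0.234322 = 0.0445212
  P(Z=B)·f_B = 0.28 × 0.00122463 = 0.000342897
  P(Z=C)·f_C = 0.53 × 5.13867e-05 = 2.72349e-05
Denominator: 0.0445212 + 0.000342897 + 2.72349e-05 = 0.0448914
P(Population A | x₁,x₂) ≈ 0.992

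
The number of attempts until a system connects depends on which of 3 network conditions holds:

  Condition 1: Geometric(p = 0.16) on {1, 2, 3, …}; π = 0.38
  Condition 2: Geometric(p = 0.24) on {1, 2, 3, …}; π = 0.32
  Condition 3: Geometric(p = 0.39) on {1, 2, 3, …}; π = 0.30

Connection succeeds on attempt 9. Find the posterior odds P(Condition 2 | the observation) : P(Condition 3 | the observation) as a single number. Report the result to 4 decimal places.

Since P(k|x) ∝ π_k f_k(x), the posterior odds are π_i f_i(x) / (π_j f_j(x)).
Evaluate each component's likelihood at the observed value:
  L_1 = 0.0396601
  L_2 = 0.0267128
  L_3 = 0.00747659
Odds = (0.32/0.30) × (0.0267128/0.00747659) = 1.06667 × 3.57287 ≈ 3.8111

3.8111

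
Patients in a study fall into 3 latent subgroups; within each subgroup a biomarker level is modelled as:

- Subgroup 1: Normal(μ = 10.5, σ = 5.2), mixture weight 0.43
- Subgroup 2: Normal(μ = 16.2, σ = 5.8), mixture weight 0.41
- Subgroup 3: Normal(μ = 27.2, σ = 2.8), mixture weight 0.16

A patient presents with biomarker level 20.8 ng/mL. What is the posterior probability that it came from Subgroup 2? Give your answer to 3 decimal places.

The responsibility of component k is P(Z=k) f_k(x) divided by Σ_j P(Z=j) f_j(x).
Evaluate each component's likelihood at the observed value:
  p_1 = (1/(5.2·√(2π)))·exp(−(20.8−10.5)²/(2·5.2²)) = 0.076720·exp(-1.96172) = 0.010788
  p_2 = (1/(5.8·√(2π)))·exp(−(20.8−16.2)²/(2·5.8²)) = 0.068783·exp(-0.31451) = 0.050222
  p_3 = (1/(2.8·√(2π)))·exp(−(20.8−27.2)²/(2·2.8²)) = 0.142479·exp(-2.61224) = 0.0104537
Multiply by the mixture weights:
  P(Z=1)·p_1 = 0.43 × 0.010788 = 0.00463884
  P(Z=2)·p_2 = 0.41 × 0.050222 = 0.020591
  P(Z=3)·p_3 = 0.16 × 0.0104537 = 0.00167259
Evidence: 0.00463884 + 0.020591 + 0.00167259 = 0.0269024
P(Subgroup 2 | x) = 0.020591 / 0.0269024 ≈ 0.765

0.765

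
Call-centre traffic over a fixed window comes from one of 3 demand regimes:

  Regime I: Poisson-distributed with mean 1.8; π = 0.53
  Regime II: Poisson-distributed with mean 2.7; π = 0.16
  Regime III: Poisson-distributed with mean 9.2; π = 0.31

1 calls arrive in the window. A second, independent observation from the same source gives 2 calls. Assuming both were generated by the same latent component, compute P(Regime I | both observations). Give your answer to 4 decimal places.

0.8558

P(component k | x) = π_k·f_k(x) / marginal(x), where marginal(x) = Σ_j π_j·f_j(x).
Since both observations come from the same component, the likelihood for component k is f_k(x₁)·f_k(x₂).
  f_I = [0.297538] × [0.267784] = 0.079676
  f_II = [0.181455] × [0.244964] = 0.0444499
  f_III = [0.000929562] × [0.00427599] = 3.9748e-06
Multiply by the mixture weights:
  π_I·f_I = 0.53 × 0.079676 = 0.0422283
  π_II·f_II = 0.16 × 0.0444499 = 0.00711199
  π_III·f_III = 0.31 × 3.9748e-06 = 1.23219e-06
Marginal: 0.0422283 + 0.00711199 + 1.23219e-06 = 0.0493415
P(Regime I | x₁,x₂) = 0.0422283 / 0.0493415 ≈ 0.8558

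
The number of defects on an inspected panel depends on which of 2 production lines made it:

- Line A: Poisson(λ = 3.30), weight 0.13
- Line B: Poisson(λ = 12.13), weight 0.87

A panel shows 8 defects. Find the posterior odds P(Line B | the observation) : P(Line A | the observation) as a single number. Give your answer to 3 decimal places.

32.623

Since P(k|x) ∝ π_k f_k(x), the posterior odds are π_i f_i(x) / (π_j f_j(x)).
Evaluate each component's likelihood at the observed value:
  L_A = e^(−3.30)·3.30^8/8! = 0.0128653
  L_B = e^(−12.13)·12.13^8/8! = 0.0627153
0.0545624 / 0.00167249 ≈ 32.623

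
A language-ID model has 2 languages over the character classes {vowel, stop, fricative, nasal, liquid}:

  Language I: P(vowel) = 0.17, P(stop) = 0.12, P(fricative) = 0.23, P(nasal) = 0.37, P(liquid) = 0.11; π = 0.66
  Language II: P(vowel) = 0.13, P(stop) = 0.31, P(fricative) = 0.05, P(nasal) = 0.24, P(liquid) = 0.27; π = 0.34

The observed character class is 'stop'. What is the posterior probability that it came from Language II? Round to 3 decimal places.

Posterior ∝ prior × likelihood, so P(k | x) ∝ π_k f_k(x); normalise over all components.
Categorical probabilities:
  f_I = 0.12
  f_II = 0.31
Multiply by the mixture weights:
  π_I·f_I = 0.66 × 0.12 = 0.0792
  π_II·f_II = 0.34 × 0.31 = 0.1054
Denominator: 0.0792 + 0.1054 = 0.1846
P(Language II | data) ≈ 0.571

0.571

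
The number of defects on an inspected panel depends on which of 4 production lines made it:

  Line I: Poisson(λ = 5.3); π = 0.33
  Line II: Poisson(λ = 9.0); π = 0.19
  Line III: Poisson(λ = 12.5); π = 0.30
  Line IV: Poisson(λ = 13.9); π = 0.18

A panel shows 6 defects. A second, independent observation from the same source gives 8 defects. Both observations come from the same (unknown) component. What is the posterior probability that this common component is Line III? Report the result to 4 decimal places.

By Bayes' theorem, P(k | x) = w_k f_k(x) / Σ_j w_j f_j(x).
Since both observations come from the same component, the likelihood for component k is f_k(x₁)·f_k(x₂).
  L_I = [0.15366] × [0.0770772] = 0.0118437
  L_II = [0.0910903] × [0.131756] = 0.0120017
  L_III = [0.0197445] × [0.0550907] = 0.00108774
  L_IV = [0.00920583] × [0.0317618] = 0.000292393
Unnormalised posteriors:
  w_I·L_I = 0.33 × 0.0118437 = 0.00390842
  w_II·L_II = 0.19 × 0.0120017 = 0.00228032
  w_III·L_III = 0.30 × 0.00108774 = 0.000326322
  w_IV·L_IV = 0.18 × 0.000292393 = 5.26308e-05
Marginal: 0.00390842 + 0.00228032 + 0.000326322 + 5.26308e-05 = 0.00656769
So the posterior for Line III is 0.000326322 / 0.00656769 ≈ 0.0497.

0.0497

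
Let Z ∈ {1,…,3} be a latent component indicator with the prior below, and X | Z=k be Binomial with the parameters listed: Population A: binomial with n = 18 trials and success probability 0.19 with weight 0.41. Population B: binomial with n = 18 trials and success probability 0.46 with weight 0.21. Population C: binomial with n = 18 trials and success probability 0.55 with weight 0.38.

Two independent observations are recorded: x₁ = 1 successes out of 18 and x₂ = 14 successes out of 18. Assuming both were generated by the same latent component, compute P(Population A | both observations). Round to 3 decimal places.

Posterior ∝ prior × likelihood, so P(k | x) ∝ π_k f_k(x); normalise over all components.
Since both observations come from the same component, the likelihood for component k is f_k(x₁)·f_k(x₂).
  L_A = [0.0951199] × [1.05248e-07] = 1.00111e-08
  L_B = [0.000233735] × [0.00494204] = 1.15513e-06
  L_C = [1.25964e-05] × [0.0290837] = 3.66351e-07
Unnormalised posteriors:
  π_A·L_A = 0.41 × 1.00111e-08 = 4.10457e-09
  π_B·L_B = 0.21 × 1.15513e-06 = 2.42577e-07
  π_C·L_C = 0.38 × 3.66351e-07 = 1.39213e-07
Sum: 4.10457e-09 + 2.42577e-07 + 1.39213e-07 = 3.85895e-07
Responsibility of Population A: 4.10457e-09 / 3.85895e-07 ≈ 0.011

0.011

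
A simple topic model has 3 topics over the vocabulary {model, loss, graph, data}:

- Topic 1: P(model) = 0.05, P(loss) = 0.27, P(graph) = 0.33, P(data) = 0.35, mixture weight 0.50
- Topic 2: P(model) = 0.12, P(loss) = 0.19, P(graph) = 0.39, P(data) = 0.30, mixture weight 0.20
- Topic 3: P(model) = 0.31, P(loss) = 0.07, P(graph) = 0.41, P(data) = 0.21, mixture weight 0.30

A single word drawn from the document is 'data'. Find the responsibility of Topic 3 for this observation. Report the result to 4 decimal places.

P(component k | x) = w_k·f_k(x) / marginal(x), where marginal(x) = Σ_j w_j·f_j(x).
Evaluate each component's likelihood at the observed value:
  f_1 = P(data | comp) = 0.35
  f_2 = P(data | comp) = 0.30
  f_3 = P(data | comp) = 0.21
Weight by the priors:
  w_1·f_1 = 0.50 × 0.35 = 0.175
  w_2·f_2 = 0.20 × 0.3 = 0.06
  w_3·f_3 = 0.30 × 0.21 = 0.063
Evidence: 0.175 + 0.06 + 0.063 = 0.298
P(Topic 3 | data) ≈ 0.2114

0.2114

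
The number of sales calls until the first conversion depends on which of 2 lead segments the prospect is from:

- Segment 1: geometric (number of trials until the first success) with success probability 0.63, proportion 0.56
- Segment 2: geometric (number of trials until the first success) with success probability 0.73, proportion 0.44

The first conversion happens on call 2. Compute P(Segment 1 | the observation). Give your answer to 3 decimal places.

Apply Bayes' rule: the posterior for each component is proportional to its prior times its likelihood at x.
Evaluate each component's likelihood at the observed value:
  p_1 = 0.2331
  p_2 = 0.1971
Weight by the priors:
  w_1·p_1 = 0.56 × 0.2331 = 0.130536
  w_2·p_2 = 0.44 × 0.1971 = 0.086724
Evidence: 0.130536 + 0.086724 = 0.21726
So the posterior for Segment 1 is 0.130536 / 0.21726 ≈ 0.601.

0.601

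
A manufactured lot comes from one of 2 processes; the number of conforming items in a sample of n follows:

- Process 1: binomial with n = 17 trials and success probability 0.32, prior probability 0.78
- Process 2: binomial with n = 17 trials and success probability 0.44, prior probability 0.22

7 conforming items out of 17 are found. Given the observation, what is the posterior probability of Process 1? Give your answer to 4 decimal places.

The responsibility of component k is P(Z=k) f_k(x) divided by Σ_j P(Z=j) f_j(x).
Component likelihoods at x = 7 conforming items out of 17:
  f_1 = 0.141258
  f_2 = 0.188332
Unnormalised posteriors:
  P(Z=1)·f_1 = 0.78 × 0.141258 = 0.110181
  P(Z=2)·f_2 = 0.22 × 0.188332 = 0.041433
Marginal: 0.110181 + 0.041433 = 0.151614
P(Process 1 | 7 conforming items out of 17) = 0.110181 / 0.151614 ≈ 0.7267

0.7267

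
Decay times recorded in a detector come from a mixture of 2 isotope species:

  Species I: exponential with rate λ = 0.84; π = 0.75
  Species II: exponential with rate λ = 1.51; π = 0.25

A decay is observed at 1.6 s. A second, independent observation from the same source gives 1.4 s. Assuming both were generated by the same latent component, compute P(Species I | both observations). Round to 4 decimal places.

By Bayes' theorem, P(k | x) = w_k f_k(x) / Σ_j w_j f_j(x).
Since both observations come from the same component, the likelihood for component k is f_k(x₁)·f_k(x₂).
  p_I = [0.219072] × [0.259149] = 0.0567723
  p_II = [0.13481] × [0.182339] = 0.024581
Multiply by the mixture weights:
  w_I·p_I = 0.75 × 0.0567723 = 0.0425792
  w_II·p_II = 0.25 × 0.024581 = 0.00614525
Normaliser: 0.0425792 + 0.00614525 = 0.0487245
Responsibility of Species I: 0.0425792 / 0.0487245 ≈ 0.8739

0.8739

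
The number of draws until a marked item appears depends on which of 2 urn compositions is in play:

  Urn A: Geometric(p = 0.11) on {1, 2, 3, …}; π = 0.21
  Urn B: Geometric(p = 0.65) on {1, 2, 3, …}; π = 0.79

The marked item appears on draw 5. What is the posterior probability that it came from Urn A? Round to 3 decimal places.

By Bayes' theorem, P(k | x) = π_k f_k(x) / Σ_j π_j f_j(x).
Evaluate each component's likelihood at the observed value:
  p_A = 0.11·(1−0.11)^4 = 0.11·0.627422 = 0.0690165
  p_B = 0.65·(1−0.65)^4 = 0.65·0.0150062 = 0.00975406
Prior × likelihood for each component:
  π_A·p_A = 0.21 × 0.0690165 = 0.0144935
  π_B·p_B = 0.79 × 0.00975406 = 0.00770571
Evidence: 0.0144935 + 0.00770571 = 0.0221992
Responsibility of Urn A: 0.0144935 / 0.0221992 ≈ 0.653

0.653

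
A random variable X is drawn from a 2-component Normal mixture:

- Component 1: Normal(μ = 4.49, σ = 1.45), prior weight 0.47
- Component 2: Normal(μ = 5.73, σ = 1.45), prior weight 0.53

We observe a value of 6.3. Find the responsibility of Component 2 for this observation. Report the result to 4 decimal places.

Posterior ∝ prior × likelihood, so P(k | x) ∝ π_k f_k(x); normalise over all components.
Evaluate each component's likelihood at the observed value:
  p_1 = (1/(1.45·√(2π)))·exp(−(6.3−4.49)²/(2·1.45²)) = 0.275133·exp(-0.77910) = 0.126236
  p_2 = (1/(1.45·√(2π)))·exp(−(6.3−5.73)²/(2·1.45²)) = 0.275133·exp(-0.07727) = 0.254675
Unnormalised posteriors:
  π_1·p_1 = 0.47 × 0.126236 = 0.0593311
  π_2·p_2 = 0.53 × 0.254675 = 0.134978
Sum: 0.0593311 + 0.134978 = 0.194309
Responsibility of Component 2: 0.134978 / 0.194309 ≈ 0.6947

0.6947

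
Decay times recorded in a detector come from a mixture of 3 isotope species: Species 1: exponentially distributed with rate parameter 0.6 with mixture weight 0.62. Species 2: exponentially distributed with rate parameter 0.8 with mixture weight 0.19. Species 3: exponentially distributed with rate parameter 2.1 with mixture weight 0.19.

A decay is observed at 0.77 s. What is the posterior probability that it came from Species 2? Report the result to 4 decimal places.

Posterior ∝ prior × likelihood, so P(k | x) ∝ w_k f_k(x); normalise over all components.
Exponential densities:
  p_1 = 0.378013
  p_2 = 0.43208
  p_3 = 0.416836
Weight by the priors:
  w_1·p_1 = 0.62 × 0.378013 = 0.234368
  w_2·p_2 = 0.19 × 0.43208 = 0.0820953
  w_3·p_3 = 0.19 × 0.416836 = 0.0791988
Normaliser: 0.234368 + 0.0820953 + 0.0791988 = 0.395662
P(Species 2 | 0.77 s) = 0.0820953 / 0.395662 ≈ 0.2075

0.2075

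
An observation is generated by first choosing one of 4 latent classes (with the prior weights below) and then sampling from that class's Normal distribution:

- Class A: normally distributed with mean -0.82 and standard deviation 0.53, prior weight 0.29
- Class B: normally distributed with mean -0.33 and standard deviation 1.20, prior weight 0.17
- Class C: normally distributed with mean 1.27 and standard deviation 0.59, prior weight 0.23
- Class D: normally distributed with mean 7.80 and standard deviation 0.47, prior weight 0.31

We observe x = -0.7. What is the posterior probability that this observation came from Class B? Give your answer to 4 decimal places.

0.2017

The responsibility of component k is w_k f_k(x) divided by Σ_j w_j f_j(x).
Component likelihoods at x = -0.7:
  f_A = (1/(0.53·√(2π)))·exp(−(-0.7−-0.82)²/(2·0.53²)) = 0.752721·exp(-0.02563) = 0.733673
  f_B = (1/(1.20·√(2π)))·exp(−(-0.7−-0.33)²/(2·1.20²)) = 0.332452·exp(-0.04753) = 0.317019
  f_C = (1/(0.59·√(2π)))·exp(−(-0.7−1.27)²/(2·0.59²)) = 0.676173·exp(-5.57440) = 0.00256522
  f_D = (1/(0.47·√(2π)))·exp(−(-0.7−7.80)²/(2·0.47²)) = 0.848813·exp(-163.53554) = 8.05807e-72
Weight by the priors:
  w_A·f_A = 0.29 × 0.733673 = 0.212765
  w_B·f_B = 0.17 × 0.317019 = 0.0538932
  w_C·f_C = 0.23 × 0.00256522 = 0.000590001
  w_D·f_D = 0.31 × 8.05807e-72 = 2.498e-72
Normaliser: 0.212765 + 0.0538932 + 0.000590001 + 2.498e-72 = 0.267248
So the posterior for Class B is 0.0538932 / 0.267248 ≈ 0.2017.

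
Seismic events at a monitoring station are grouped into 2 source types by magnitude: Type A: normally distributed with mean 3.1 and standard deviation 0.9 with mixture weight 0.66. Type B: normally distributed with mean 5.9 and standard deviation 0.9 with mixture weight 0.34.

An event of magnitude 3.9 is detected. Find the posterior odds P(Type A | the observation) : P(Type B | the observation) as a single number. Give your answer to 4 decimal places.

15.4463

Since P(k|x) ∝ w_k f_k(x), the posterior odds are w_i f_i(x) / (w_j f_j(x)).
Normal densities:
  p_A = (1/(0.9·√(2π)))·exp(−(3.9−3.1)²/(2·0.9²)) = 0.443269·exp(-0.39506) = 0.298603
  p_B = (1/(0.9·√(2π)))·exp(−(3.9−5.9)²/(2·0.9²)) = 0.443269·exp(-2.46914) = 0.0375263
0.197078 / 0.0127589 ≈ 15.4463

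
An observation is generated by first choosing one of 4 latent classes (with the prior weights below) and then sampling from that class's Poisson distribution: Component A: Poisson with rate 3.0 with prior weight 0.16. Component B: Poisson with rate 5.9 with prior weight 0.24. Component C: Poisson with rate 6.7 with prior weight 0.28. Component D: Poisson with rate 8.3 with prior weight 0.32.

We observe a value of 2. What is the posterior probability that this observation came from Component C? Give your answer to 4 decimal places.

0.1339

Posterior ∝ prior × likelihood, so P(k | x) ∝ π_k f_k(x); normalise over all components.
Component likelihoods at x = 2:
  p_A = e^(−3.0)·3.0^2/2! = 0.224042
  p_B = e^(−5.9)·5.9^2/2! = 0.04768
  p_C = e^(−6.7)·6.7^2/2! = 0.0276278
  p_D = e^(−8.3)·8.3^2/2! = 0.00856016
Multiply by the mixture weights:
  π_A·p_A = 0.16 × 0.224042 = 0.0358467
  π_B·p_B = 0.24 × 0.04768 = 0.0114432
  π_C·p_C = 0.28 × 0.0276278 = 0.00773579
  π_D·p_D = 0.32 × 0.00856016 = 0.00273925
Marginal: 0.0358467 + 0.0114432 + 0.00773579 + 0.00273925 = 0.0577649
P(Component C | x) ≈ 0.1339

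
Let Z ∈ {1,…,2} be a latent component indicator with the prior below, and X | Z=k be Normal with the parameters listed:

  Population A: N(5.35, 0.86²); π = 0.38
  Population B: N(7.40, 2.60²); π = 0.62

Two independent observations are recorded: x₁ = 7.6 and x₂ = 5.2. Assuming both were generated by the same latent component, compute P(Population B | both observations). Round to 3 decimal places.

0.795

The responsibility of component k is π_k f_k(x) divided by Σ_j π_j f_j(x).
Since both observations come from the same component, the likelihood for component k is f_k(x₁)·f_k(x₂).
  f_A = [(1/(0.86·√(2π)))·exp(−(7.6−5.35)²/(2·0.86²)) = 0.463886·exp(-3.42246) = 0.0151376] × [0.456884] = 0.00691612
  f_B = [(1/(2.60·√(2π)))·exp(−(7.6−7.40)²/(2·2.60²)) = 0.153439·exp(-0.00296) = 0.152986] × [0.107267] = 0.0164103
Unnormalised posteriors:
  π_A·f_A = 0.38 × 0.00691612 = 0.00262813
  π_B·f_B = 0.62 × 0.0164103 = 0.0101744
Evidence: 0.00262813 + 0.0101744 = 0.0128025
P(Population B | data) ≈ 0.795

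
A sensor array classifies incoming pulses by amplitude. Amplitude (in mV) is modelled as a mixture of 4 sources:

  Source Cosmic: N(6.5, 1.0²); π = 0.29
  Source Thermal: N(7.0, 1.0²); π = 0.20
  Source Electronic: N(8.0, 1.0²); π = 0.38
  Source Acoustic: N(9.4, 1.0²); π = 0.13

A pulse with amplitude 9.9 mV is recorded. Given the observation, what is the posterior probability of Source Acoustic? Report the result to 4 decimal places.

Apply Bayes' rule: the posterior for each component is proportional to its prior times its likelihood at x.
Component likelihoods at x = 9.9 mV:
  p_Cosmic = (1/(1.0·√(2π)))·exp(−(9.9−6.5)²/(2·1.0²)) = 0.398942·exp(-5.78000) = 0.00123222
  p_Thermal = (1/(1.0·√(2π)))·exp(−(9.9−7.0)²/(2·1.0²)) = 0.398942·exp(-4.20500) = 0.00595253
  p_Electronic = (1/(1.0·√(2π)))·exp(−(9.9−8.0)²/(2·1.0²)) = 0.398942·exp(-1.80500) = 0.0656158
  p_Acoustic = (1/(1.0·√(2π)))·exp(−(9.9−9.4)²/(2·1.0²)) = 0.398942·exp(-0.12500) = 0.352065
Prior × likelihood for each component:
  w_Cosmic·p_Cosmic = 0.29 × 0.00123222 = 0.000357344
  w_Thermal·p_Thermal = 0.20 × 0.00595253 = 0.00119051
  w_Electronic·p_Electronic = 0.38 × 0.0656158 = 0.024934
  w_Acoustic·p_Acoustic = 0.13 × 0.352065 = 0.0457685
Evidence: 0.000357344 + 0.00119051 + 0.024934 + 0.0457685 = 0.0722504
P(Source Acoustic | x) ≈ 0.6335

0.6335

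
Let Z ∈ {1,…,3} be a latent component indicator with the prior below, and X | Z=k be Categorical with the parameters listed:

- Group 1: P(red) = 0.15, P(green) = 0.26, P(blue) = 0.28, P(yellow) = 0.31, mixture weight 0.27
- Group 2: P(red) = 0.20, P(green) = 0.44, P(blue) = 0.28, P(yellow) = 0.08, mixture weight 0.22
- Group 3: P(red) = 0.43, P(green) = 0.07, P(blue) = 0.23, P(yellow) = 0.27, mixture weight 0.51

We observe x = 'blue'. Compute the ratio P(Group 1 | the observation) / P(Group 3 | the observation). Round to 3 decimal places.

Since P(k|x) ∝ w_k f_k(x), the posterior odds are w_i f_i(x) / (w_j f_j(x)).
Evaluate each component's likelihood at the observed value:
  f_1 = P(blue | comp) = 0.28
  f_2 = P(blue | comp) = 0.28
  f_3 = P(blue | comp) = 0.23
Posterior odds = (w_1·f_1) / (w_3·f_3) = (0.27·0.28) / (0.51·0.23) = 0.0756 / 0.1173 ≈ 0.645

0.645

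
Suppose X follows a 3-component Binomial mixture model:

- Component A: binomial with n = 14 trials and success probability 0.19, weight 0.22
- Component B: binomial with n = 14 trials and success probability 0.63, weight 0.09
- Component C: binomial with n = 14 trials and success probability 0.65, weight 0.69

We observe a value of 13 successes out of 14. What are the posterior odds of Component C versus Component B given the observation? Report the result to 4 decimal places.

10.8873

Posterior odds = (π_i f_i(x)) / (π_j f_j(x)); the normalising sum cancels.
Binomial probabilities:
  L_A = 4.76881e-09
  L_B = 0.0127572
  L_C = 0.0181163
0.0125003 / 0.00114815 ≈ 10.8873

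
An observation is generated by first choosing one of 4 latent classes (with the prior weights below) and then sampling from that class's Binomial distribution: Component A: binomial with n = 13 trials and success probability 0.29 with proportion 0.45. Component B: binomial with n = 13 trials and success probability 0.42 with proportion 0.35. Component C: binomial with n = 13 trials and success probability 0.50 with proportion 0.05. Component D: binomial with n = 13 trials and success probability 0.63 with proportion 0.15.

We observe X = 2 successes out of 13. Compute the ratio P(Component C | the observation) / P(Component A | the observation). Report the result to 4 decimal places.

The posterior odds equal the prior odds times the likelihood ratio: (P(Z=i)/P(Z=j))·(f_i(x)/f_j(x)).
Component likelihoods at x = 2 successes out of 13:
  p_A = C(13,2)·0.29^2·0.71^11 = 78·0.0841·0.0231122 = 0.151612
  p_B = C(13,2)·0.42^2·0.58^11 = 78·0.1764·0.00249866 = 0.0343796
  p_C = C(13,2)·0.50^2·0.50^11 = 78·0.25·0.000488281 = 0.00952148
  p_D = C(13,2)·0.63^2·0.37^11 = 78·0.3969·1.77918e-05 = 0.000550801
Posterior odds = (P(Z=C)·p_C) / (P(Z=A)·p_A) = (0.05·0.00952148) / (0.45·0.151612) = 0.000476074 / 0.0682252 ≈ 0.0070

0.0070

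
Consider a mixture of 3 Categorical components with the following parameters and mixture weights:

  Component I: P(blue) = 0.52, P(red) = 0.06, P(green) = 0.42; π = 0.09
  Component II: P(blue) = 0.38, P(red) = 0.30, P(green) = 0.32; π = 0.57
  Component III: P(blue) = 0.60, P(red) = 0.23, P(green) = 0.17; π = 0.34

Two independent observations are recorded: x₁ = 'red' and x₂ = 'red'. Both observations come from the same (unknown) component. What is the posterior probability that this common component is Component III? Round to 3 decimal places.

0.258

Posterior ∝ prior × likelihood, so P(k | x) ∝ P(Z=k) f_k(x); normalise over all components.
Since both observations come from the same component, the likelihood for component k is f_k(x₁)·f_k(x₂).
  L_I = [P(red | comp) = 0.06] × [0.06] = 0.0036
  L_II = [P(red | comp) = 0.30] × [0.3] = 0.09
  L_III = [P(red | comp) = 0.23] × [0.23] = 0.0529
Prior × likelihood for each component:
  P(Z=I)·L_I = 0.09 × 0.0036 = 0.000324
  P(Z=II)·L_II = 0.57 × 0.09 = 0.0513
  P(Z=III)·L_III = 0.34 × 0.0529 = 0.017986
Sum: 0.000324 + 0.0513 + 0.017986 = 0.06961
So the posterior for Component III is 0.017986 / 0.06961 ≈ 0.258.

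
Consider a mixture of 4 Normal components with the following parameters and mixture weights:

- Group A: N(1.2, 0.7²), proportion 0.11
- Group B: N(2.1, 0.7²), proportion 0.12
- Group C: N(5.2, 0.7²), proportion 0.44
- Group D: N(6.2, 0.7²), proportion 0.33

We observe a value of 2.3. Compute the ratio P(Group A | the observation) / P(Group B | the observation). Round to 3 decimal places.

Posterior odds = (π_i f_i(x)) / (π_j f_j(x)); the normalising sum cancels.
Evaluate each component's likelihood at the observed value:
  f_A = 0.165803
  f_B = 0.547124
  f_C = 0.00010687
  f_D = 1.03606e-07
Posterior odds = (π_A·f_A) / (π_B·f_B) = (0.11·0.165803) / (0.12·0.547124) = 0.0182383 / 0.0656549 ≈ 0.278

0.278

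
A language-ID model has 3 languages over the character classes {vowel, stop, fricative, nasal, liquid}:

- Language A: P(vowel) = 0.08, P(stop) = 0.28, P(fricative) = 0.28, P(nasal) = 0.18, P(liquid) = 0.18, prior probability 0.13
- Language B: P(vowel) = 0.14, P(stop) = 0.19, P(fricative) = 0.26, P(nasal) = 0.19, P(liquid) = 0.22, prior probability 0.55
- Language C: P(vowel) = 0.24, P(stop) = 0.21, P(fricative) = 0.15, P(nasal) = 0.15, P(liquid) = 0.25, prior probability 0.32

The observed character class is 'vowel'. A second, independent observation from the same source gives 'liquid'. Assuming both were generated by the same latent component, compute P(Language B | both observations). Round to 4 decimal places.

0.4456

P(component k | x) = P(Z=k)·f_k(x) / marginal(x), where marginal(x) = Σ_j P(Z=j)·f_j(x).
Since both observations come from the same component, the likelihood for component k is f_k(x₁)·f_k(x₂).
  p_A = [P(vowel | comp) = 0.08] × [0.18] = 0.0144
  p_B = [P(vowel | comp) = 0.14] × [0.22] = 0.0308
  p_C = [P(vowel | comp) = 0.24] × [0.25] = 0.06
Weight by the priors:
  P(Z=A)·p_A = 0.13 × 0.0144 = 0.001872
  P(Z=B)·p_B = 0.55 × 0.0308 = 0.01694
  P(Z=C)·p_C = 0.32 × 0.06 = 0.0192
Sum: 0.001872 + 0.01694 + 0.0192 = 0.038012
Responsibility of Language B: 0.01694 / 0.038012 ≈ 0.4456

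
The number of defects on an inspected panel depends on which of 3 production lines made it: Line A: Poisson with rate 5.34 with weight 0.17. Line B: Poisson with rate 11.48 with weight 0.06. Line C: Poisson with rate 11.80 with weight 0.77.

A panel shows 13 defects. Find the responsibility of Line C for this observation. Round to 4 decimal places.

0.9261

Apply Bayes' rule: the posterior for each component is proportional to its prior times its likelihood at x.
Evaluate each component's likelihood at the observed value:
  L_A = e^(−5.34)·5.34^13/13! = 0.00221118
  L_B = e^(−11.48)·11.48^13/13! = 0.0998306
  L_C = e^(−11.80)·11.80^13/13! = 0.103636
Unnormalised posteriors:
  π_A·L_A = 0.17 × 0.00221118 = 0.0003759
  π_B·L_B = 0.06 × 0.0998306 = 0.00598983
  π_C·L_C = 0.77 × 0.103636 = 0.0797998
Sum: 0.0003759 + 0.00598983 + 0.0797998 = 0.0861655
Responsibility of Line C: 0.0797998 / 0.0861655 ≈ 0.9261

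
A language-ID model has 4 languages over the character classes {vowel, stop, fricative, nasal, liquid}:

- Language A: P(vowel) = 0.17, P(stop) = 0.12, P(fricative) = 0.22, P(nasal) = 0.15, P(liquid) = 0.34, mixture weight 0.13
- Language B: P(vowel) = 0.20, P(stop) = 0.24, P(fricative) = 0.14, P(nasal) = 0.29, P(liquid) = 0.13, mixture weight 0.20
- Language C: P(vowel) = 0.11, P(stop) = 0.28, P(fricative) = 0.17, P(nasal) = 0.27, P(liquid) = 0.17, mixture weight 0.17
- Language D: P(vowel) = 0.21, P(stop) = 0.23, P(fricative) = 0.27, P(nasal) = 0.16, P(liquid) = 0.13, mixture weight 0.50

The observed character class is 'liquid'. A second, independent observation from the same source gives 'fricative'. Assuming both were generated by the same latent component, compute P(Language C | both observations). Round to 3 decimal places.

By Bayes' theorem, P(k | x) = w_k f_k(x) / Σ_j w_j f_j(x).
Since both observations come from the same component, the likelihood for component k is f_k(x₁)·f_k(x₂).
  p_A = [0.34] × [0.22] = 0.0748
  p_B = [0.13] × [0.14] = 0.0182
  p_C = [0.17] × [0.17] = 0.0289
  p_D = [0.13] × [0.27] = 0.0351
Weight by the priors:
  w_A·p_A = 0.13 × 0.0748 = 0.009724
  w_B·p_B = 0.20 × 0.0182 = 0.00364
  w_C·p_C = 0.17 × 0.0289 = 0.004913
  w_D·p_D = 0.50 × 0.0351 = 0.01755
Normaliser: 0.009724 + 0.00364 + 0.004913 + 0.01755 = 0.035827
So the posterior for Language C is 0.004913 / 0.035827 ≈ 0.137.

0.137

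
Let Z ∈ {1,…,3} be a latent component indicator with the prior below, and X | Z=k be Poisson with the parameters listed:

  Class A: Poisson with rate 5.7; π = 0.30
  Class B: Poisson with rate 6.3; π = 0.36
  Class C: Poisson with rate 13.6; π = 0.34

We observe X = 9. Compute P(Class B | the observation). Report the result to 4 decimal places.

0.4412

P(component k | x) = π_k·f_k(x) / marginal(x), where marginal(x) = Σ_j π_j·f_j(x).
Poisson probabilities:
  p_A = e^(−5.7)·5.7^9/9! = 0.0585642
  p_B = e^(−6.3)·6.3^9/9! = 0.0791128
  p_C = e^(−13.6)·13.6^9/9! = 0.0544104
Weight by the priors:
  π_A·p_A = 0.30 × 0.0585642 = 0.0175693
  π_B·p_B = 0.36 × 0.0791128 = 0.0284806
  π_C·p_C = 0.34 × 0.0544104 = 0.0184995
Normaliser: 0.0175693 + 0.0284806 + 0.0184995 = 0.0645494
Responsibility of Class B: 0.0284806 / 0.0645494 ≈ 0.4412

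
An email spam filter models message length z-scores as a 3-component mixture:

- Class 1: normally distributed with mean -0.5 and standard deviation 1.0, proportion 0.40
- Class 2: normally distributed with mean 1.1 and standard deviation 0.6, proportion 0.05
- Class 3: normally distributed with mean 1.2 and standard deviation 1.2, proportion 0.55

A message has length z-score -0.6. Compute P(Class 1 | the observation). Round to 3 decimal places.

The responsibility of component k is w_k f_k(x) divided by Σ_j w_j f_j(x).
Normal densities:
  p_1 = (1/(1.0·√(2π)))·exp(−(-0.6−-0.5)²/(2·1.0²)) = 0.398942·exp(-0.00500) = 0.396953
  p_2 = (1/(0.6·√(2π)))·exp(−(-0.6−1.1)²/(2·0.6²)) = 0.664904·exp(-4.01389) = 0.0120102
  p_3 = (1/(1.2·√(2π)))·exp(−(-0.6−1.2)²/(2·1.2²)) = 0.332452·exp(-1.12500) = 0.107931
Multiply by the mixture weights:
  w_1·p_1 = 0.40 × 0.396953 = 0.158781
  w_2·p_2 = 0.05 × 0.0120102 = 0.000600508
  w_3·p_3 = 0.55 × 0.107931 = 0.0593622
Denominator: 0.158781 + 0.000600508 + 0.0593622 = 0.218744
So the posterior for Class 1 is 0.158781 / 0.218744 ≈ 0.726.

0.726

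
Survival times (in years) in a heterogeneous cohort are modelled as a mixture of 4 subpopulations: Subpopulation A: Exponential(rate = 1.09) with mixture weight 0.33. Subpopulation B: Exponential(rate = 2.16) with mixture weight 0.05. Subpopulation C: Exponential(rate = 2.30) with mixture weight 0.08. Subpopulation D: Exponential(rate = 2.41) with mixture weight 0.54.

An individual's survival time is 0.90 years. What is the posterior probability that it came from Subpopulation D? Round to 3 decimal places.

Posterior ∝ prior × likelihood, so P(k | x) ∝ w_k f_k(x); normalise over all components.
Evaluate each component's likelihood at the observed value:
  L_A = 0.40868
  L_B = 0.309161
  L_C = 0.290227
  L_D = 0.275443
Weight by the priors:
  w_A·L_A = 0.33 × 0.40868 = 0.134864
  w_B·L_B = 0.05 × 0.309161 = 0.0154581
  w_C·L_C = 0.08 × 0.290227 = 0.0232182
  w_D·L_D = 0.54 × 0.275443 = 0.148739
Evidence: 0.134864 + 0.0154581 + 0.0232182 + 0.148739 = 0.32228
So the posterior for Subpopulation D is 0.148739 / 0.32228 ≈ 0.462.

0.462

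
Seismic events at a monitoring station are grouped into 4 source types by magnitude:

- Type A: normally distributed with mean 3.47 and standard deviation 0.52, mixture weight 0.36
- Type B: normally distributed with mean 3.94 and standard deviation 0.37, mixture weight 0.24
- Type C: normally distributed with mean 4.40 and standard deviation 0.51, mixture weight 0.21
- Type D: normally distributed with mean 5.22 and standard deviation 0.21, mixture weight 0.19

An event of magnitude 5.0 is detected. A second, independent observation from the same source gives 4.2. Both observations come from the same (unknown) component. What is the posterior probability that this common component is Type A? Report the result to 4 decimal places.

By Bayes' theorem, P(k | x) = π_k f_k(x) / Σ_j π_j f_j(x).
Since both observations come from the same component, the likelihood for component k is f_k(x₁)·f_k(x₂).
  f_A = [0.0101164] × [0.286389] = 0.00289722
  f_B = [0.0178026] × [0.842331] = 0.0149957
  f_C = [0.391553] × [0.724345] = 0.283619
  f_D = [1.09741] × [1.43149e-05] = 1.57094e-05
Multiply by the mixture weights:
  π_A·f_A = 0.36 × 0.00289722 = 0.001043
  π_B·f_B = 0.24 × 0.0149957 = 0.00359896
  π_C·f_C = 0.21 × 0.283619 = 0.05956
  π_D·f_D = 0.19 × 1.57094e-05 = 2.98478e-06
Normaliser: 0.001043 + 0.00359896 + 0.05956 + 2.98478e-06 = 0.064205
P(Type A | x) ≈ 0.0162

0.0162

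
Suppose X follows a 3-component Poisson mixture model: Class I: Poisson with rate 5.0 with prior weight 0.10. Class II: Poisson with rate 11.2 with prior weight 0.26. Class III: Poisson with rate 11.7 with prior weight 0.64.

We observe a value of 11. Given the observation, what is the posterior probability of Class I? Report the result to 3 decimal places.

0.008

By Bayes' theorem, P(k | x) = π_k f_k(x) / Σ_j π_j f_j(x).
Component likelihoods at x = 11:
  L_I = e^(−5.0)·5.0^11/11! = 0.00824218
  L_II = e^(−11.2)·11.2^11/11! = 0.119164
  L_III = e^(−11.7)·11.7^11/11! = 0.116854
Weight by the priors:
  π_I·L_I = 0.10 × 0.00824218 = 0.000824218
  π_II·L_II = 0.26 × 0.119164 = 0.0309826
  π_III·L_III = 0.64 × 0.116854 = 0.0747865
Evidence: 0.000824218 + 0.0309826 + 0.0747865 = 0.106593
Responsibility of Class I: 0.000824218 / 0.106593 ≈ 0.008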